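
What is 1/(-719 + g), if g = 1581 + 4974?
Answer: 1/5836 ≈ 0.00017135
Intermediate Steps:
g = 6555
1/(-719 + g) = 1/(-719 + 6555) = 1/5836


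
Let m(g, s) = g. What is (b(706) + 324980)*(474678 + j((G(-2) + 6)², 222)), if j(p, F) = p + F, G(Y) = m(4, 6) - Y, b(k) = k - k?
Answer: 154379799120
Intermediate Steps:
b(k) = 0
G(Y) = 4 - Y
j(p, F) = F + p
(b(706) + 324980)*(474678 + j((G(-2) + 6)², 222)) = (0 + 324980)*(474678 + (222 + ((4 - 1*(-2)) + 6)²)) = 324980*(474678 + (222 + ((4 + 2) + 6)²)) = 324980*(474678 + (222 + (6 + 6)²)) = 324980*(474678 + (222 + 12²)) = 324980*(474678 + (222 + 144)) = 324980*(474678 + 366) = 324980*475044 = 154379799120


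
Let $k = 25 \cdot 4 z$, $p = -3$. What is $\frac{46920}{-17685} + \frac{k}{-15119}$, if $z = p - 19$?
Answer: $- \frac{44698432}{17825301} \approx -2.5076$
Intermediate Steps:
$z = -22$ ($z = -3 - 19 = -22$)
$k = -2200$ ($k = 25 \cdot 4 \left(-22\right) = 100 \left(-22\right) = -2200$)
$\frac{46920}{-17685} + \frac{k}{-15119} = \frac{46920}{-17685} - \frac{2200}{-15119} = 46920 \left(- \frac{1}{17685}\right) - - \frac{2200}{15119} = - \frac{3128}{1179} + \frac{2200}{15119} = - \frac{44698432}{17825301}$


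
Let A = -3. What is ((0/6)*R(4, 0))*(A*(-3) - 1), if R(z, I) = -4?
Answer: 0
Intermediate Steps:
((0/6)*R(4, 0))*(A*(-3) - 1) = ((0/6)*(-4))*(-3*(-3) - 1) = ((0*(⅙))*(-4))*(9 - 1) = (0*(-4))*8 = 0*8 = 0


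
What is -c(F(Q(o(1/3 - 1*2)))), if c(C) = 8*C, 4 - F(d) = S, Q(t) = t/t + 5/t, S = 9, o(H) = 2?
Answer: 40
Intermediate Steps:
Q(t) = 1 + 5/t
F(d) = -5 (F(d) = 4 - 1*9 = 4 - 9 = -5)
-c(F(Q(o(1/3 - 1*2)))) = -8*(-5) = -1*(-40) = 40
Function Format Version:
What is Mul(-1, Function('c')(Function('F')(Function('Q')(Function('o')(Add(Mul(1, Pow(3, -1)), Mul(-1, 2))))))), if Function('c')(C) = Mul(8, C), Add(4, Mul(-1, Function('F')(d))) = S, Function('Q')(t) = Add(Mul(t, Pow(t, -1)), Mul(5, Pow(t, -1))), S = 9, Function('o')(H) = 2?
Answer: 40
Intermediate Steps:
Function('Q')(t) = Add(1, Mul(5, Pow(t, -1)))
Function('F')(d) = -5 (Function('F')(d) = Add(4, Mul(-1, 9)) = Add(4, -9) = -5)
Mul(-1, Function('c')(Function('F')(Function('Q')(Function('o')(Add(Mul(1, Pow(3, -1)), Mul(-1, 2))))))) = Mul(-1, Mul(8, -5)) = Mul(-1, -40) = 40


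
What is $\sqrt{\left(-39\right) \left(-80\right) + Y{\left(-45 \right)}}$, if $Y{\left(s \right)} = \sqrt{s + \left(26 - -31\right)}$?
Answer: $\sqrt{3120 + 2 \sqrt{3}} \approx 55.888$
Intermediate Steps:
$Y{\left(s \right)} = \sqrt{57 + s}$ ($Y{\left(s \right)} = \sqrt{s + \left(26 + 31\right)} = \sqrt{s + 57} = \sqrt{57 + s}$)
$\sqrt{\left(-39\right) \left(-80\right) + Y{\left(-45 \right)}} = \sqrt{\left(-39\right) \left(-80\right) + \sqrt{57 - 45}} = \sqrt{3120 + \sqrt{12}} = \sqrt{3120 + 2 \sqrt{3}}$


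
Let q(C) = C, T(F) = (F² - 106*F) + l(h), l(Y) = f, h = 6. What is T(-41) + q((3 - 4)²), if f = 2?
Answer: 6030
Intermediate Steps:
l(Y) = 2
T(F) = 2 + F² - 106*F (T(F) = (F² - 106*F) + 2 = 2 + F² - 106*F)
T(-41) + q((3 - 4)²) = (2 + (-41)² - 106*(-41)) + (3 - 4)² = (2 + 1681 + 4346) + (-1)² = 6029 + 1 = 6030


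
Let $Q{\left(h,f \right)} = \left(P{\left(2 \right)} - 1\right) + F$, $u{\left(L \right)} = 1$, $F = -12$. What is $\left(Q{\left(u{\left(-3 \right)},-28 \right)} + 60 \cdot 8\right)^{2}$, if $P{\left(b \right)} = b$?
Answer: $219961$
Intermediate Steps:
$Q{\left(h,f \right)} = -11$ ($Q{\left(h,f \right)} = \left(2 - 1\right) - 12 = 1 - 12 = -11$)
$\left(Q{\left(u{\left(-3 \right)},-28 \right)} + 60 \cdot 8\right)^{2} = \left(-11 + 60 \cdot 8\right)^{2} = \left(-11 + 480\right)^{2} = 469^{2} = 219961$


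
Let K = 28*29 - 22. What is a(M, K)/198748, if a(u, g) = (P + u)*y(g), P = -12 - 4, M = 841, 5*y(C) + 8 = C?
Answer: 5865/9034 ≈ 0.64921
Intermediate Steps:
y(C) = -8/5 + C/5
K = 790 (K = 812 - 22 = 790)
P = -16
a(u, g) = (-16 + u)*(-8/5 + g/5)
a(M, K)/198748 = ((-16 + 841)*(-8 + 790)/5)/198748 = ((⅕)*825*782)*(1/198748) = 129030*(1/198748) = 5865/9034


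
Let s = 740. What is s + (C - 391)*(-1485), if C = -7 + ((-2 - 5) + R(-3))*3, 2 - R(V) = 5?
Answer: 636320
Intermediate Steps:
R(V) = -3 (R(V) = 2 - 1*5 = 2 - 5 = -3)
C = -37 (C = -7 + ((-2 - 5) - 3)*3 = -7 + (-7 - 3)*3 = -7 - 10*3 = -7 - 30 = -37)
s + (C - 391)*(-1485) = 740 + (-37 - 391)*(-1485) = 740 - 428*(-1485) = 740 + 635580 = 636320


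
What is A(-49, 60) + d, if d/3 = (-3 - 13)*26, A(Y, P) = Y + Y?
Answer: -1346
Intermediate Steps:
A(Y, P) = 2*Y
d = -1248 (d = 3*((-3 - 13)*26) = 3*(-16*26) = 3*(-416) = -1248)
A(-49, 60) + d = 2*(-49) - 1248 = -98 - 1248 = -1346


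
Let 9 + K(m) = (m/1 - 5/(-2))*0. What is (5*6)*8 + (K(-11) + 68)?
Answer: 299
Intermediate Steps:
K(m) = -9 (K(m) = -9 + (m/1 - 5/(-2))*0 = -9 + (m*1 - 5*(-1/2))*0 = -9 + (m + 5/2)*0 = -9 + (5/2 + m)*0 = -9 + 0 = -9)
(5*6)*8 + (K(-11) + 68) = (5*6)*8 + (-9 + 68) = 30*8 + 59 = 240 + 59 = 299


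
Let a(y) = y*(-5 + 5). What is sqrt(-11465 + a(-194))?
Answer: I*sqrt(11465) ≈ 107.07*I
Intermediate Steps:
a(y) = 0 (a(y) = y*0 = 0)
sqrt(-11465 + a(-194)) = sqrt(-11465 + 0) = sqrt(-11465) = I*sqrt(11465)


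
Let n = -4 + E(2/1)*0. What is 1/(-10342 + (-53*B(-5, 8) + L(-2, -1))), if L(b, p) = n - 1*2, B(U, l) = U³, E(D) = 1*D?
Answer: -1/3723 ≈ -0.00026860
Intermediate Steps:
E(D) = D
n = -4 (n = -4 + (2/1)*0 = -4 + (2*1)*0 = -4 + 2*0 = -4 + 0 = -4)
L(b, p) = -6 (L(b, p) = -4 - 1*2 = -4 - 2 = -6)
1/(-10342 + (-53*B(-5, 8) + L(-2, -1))) = 1/(-10342 + (-53*(-5)³ - 6)) = 1/(-10342 + (-53*(-125) - 6)) = 1/(-10342 + (6625 - 6)) = 1/(-10342 + 6619) = 1/(-3723) = -1/3723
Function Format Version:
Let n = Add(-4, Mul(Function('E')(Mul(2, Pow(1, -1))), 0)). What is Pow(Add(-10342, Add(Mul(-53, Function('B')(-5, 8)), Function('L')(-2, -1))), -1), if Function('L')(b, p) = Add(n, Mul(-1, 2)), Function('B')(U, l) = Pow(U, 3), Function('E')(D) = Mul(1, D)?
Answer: Rational(-1, 3723) ≈ -0.00026860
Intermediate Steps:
Function('E')(D) = D
n = -4 (n = Add(-4, Mul(Mul(2, Pow(1, -1)), 0)) = Add(-4, Mul(Mul(2, 1), 0)) = Add(-4, Mul(2, 0)) = Add(-4, 0) = -4)
Function('L')(b, p) = -6 (Function('L')(b, p) = Add(-4, Mul(-1, 2)) = Add(-4, -2) = -6)
Pow(Add(-10342, Add(Mul(-53, Function('B')(-5, 8)), Function('L')(-2, -1))), -1) = Pow(Add(-10342, Add(Mul(-53, Pow(-5, 3)), -6)), -1) = Pow(Add(-10342, Add(Mul(-53, -125), -6)), -1) = Pow(Add(-10342, Add(6625, -6)), -1) = Pow(Add(-10342, 6619), -1) = Pow(-3723, -1) = Rational(-1, 3723)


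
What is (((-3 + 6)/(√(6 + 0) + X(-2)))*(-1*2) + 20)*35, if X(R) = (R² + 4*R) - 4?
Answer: 21140/29 + 105*√6/29 ≈ 737.83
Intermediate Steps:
X(R) = -4 + R² + 4*R
(((-3 + 6)/(√(6 + 0) + X(-2)))*(-1*2) + 20)*35 = (((-3 + 6)/(√(6 + 0) + (-4 + (-2)² + 4*(-2))))*(-1*2) + 20)*35 = ((3/(√6 + (-4 + 4 - 8)))*(-2) + 20)*35 = ((3/(√6 - 8))*(-2) + 20)*35 = ((3/(-8 + √6))*(-2) + 20)*35 = (-6/(-8 + √6) + 20)*35 = (20 - 6/(-8 + √6))*35 = 700 - 210/(-8 + √6)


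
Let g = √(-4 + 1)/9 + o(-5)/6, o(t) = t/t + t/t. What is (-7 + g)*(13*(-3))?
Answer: 260 - 13*I*√3/3 ≈ 260.0 - 7.5056*I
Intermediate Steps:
o(t) = 2 (o(t) = 1 + 1 = 2)
g = ⅓ + I*√3/9 (g = √(-4 + 1)/9 + 2/6 = √(-3)*(⅑) + 2*(⅙) = (I*√3)*(⅑) + ⅓ = I*√3/9 + ⅓ = ⅓ + I*√3/9 ≈ 0.33333 + 0.19245*I)
(-7 + g)*(13*(-3)) = (-7 + (⅓ + I*√3/9))*(13*(-3)) = (-20/3 + I*√3/9)*(-39) = 260 - 13*I*√3/3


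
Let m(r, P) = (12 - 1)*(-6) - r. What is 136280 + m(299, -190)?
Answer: 135915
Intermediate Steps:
m(r, P) = -66 - r (m(r, P) = 11*(-6) - r = -66 - r)
136280 + m(299, -190) = 136280 + (-66 - 1*299) = 136280 + (-66 - 299) = 136280 - 365 = 135915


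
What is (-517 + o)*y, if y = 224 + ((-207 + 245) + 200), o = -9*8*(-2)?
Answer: -172326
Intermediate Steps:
o = 144 (o = -72*(-2) = 144)
y = 462 (y = 224 + (38 + 200) = 224 + 238 = 462)
(-517 + o)*y = (-517 + 144)*462 = -373*462 = -172326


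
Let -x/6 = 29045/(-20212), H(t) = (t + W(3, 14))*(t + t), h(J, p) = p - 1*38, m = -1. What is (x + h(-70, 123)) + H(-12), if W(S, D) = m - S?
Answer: 4826849/10106 ≈ 477.62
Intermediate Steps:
W(S, D) = -1 - S
h(J, p) = -38 + p (h(J, p) = p - 38 = -38 + p)
H(t) = 2*t*(-4 + t) (H(t) = (t + (-1 - 1*3))*(t + t) = (t + (-1 - 3))*(2*t) = (t - 4)*(2*t) = (-4 + t)*(2*t) = 2*t*(-4 + t))
x = 87135/10106 (x = -174270/(-20212) = -174270*(-1)/20212 = -6*(-29045/20212) = 87135/10106 ≈ 8.6221)
(x + h(-70, 123)) + H(-12) = (87135/10106 + (-38 + 123)) + 2*(-12)*(-4 - 12) = (87135/10106 + 85) + 2*(-12)*(-16) = 946145/10106 + 384 = 4826849/10106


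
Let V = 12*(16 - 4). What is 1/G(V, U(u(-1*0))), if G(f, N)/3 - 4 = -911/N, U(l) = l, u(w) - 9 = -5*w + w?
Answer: -3/875 ≈ -0.0034286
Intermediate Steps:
u(w) = 9 - 4*w (u(w) = 9 + (-5*w + w) = 9 - 4*w)
V = 144 (V = 12*12 = 144)
G(f, N) = 12 - 2733/N (G(f, N) = 12 + 3*(-911/N) = 12 - 2733/N)
1/G(V, U(u(-1*0))) = 1/(12 - 2733/(9 - (-4)*0)) = 1/(12 - 2733/(9 - 4*0)) = 1/(12 - 2733/(9 + 0)) = 1/(12 - 2733/9) = 1/(12 - 2733*⅑) = 1/(12 - 911/3) = 1/(-875/3) = -3/875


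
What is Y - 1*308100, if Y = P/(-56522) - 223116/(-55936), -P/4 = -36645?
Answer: -121761130491441/395201824 ≈ -3.0810e+5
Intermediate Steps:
P = 146580 (P = -4*(-36645) = 146580)
Y = 551482959/395201824 (Y = 146580/(-56522) - 223116/(-55936) = 146580*(-1/56522) - 223116*(-1/55936) = -73290/28261 + 55779/13984 = 551482959/395201824 ≈ 1.3954)
Y - 1*308100 = 551482959/395201824 - 1*308100 = 551482959/395201824 - 308100 = -121761130491441/395201824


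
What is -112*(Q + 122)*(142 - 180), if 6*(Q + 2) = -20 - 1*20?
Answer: 1447040/3 ≈ 4.8235e+5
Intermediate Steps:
Q = -26/3 (Q = -2 + (-20 - 1*20)/6 = -2 + (-20 - 20)/6 = -2 + (⅙)*(-40) = -2 - 20/3 = -26/3 ≈ -8.6667)
-112*(Q + 122)*(142 - 180) = -112*(-26/3 + 122)*(142 - 180) = -38080*(-38)/3 = -112*(-12920/3) = 1447040/3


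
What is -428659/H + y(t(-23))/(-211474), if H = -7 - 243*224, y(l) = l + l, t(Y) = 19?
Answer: 588624446/74756059 ≈ 7.8739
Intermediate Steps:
y(l) = 2*l
H = -54439 (H = -7 - 54432 = -54439)
-428659/H + y(t(-23))/(-211474) = -428659/(-54439) + (2*19)/(-211474) = -428659*(-1/54439) + 38*(-1/211474) = 5567/707 - 19/105737 = 588624446/74756059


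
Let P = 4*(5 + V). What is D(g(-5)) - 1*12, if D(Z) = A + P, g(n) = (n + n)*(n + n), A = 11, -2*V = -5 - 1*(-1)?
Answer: 27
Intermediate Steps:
V = 2 (V = -(-5 - 1*(-1))/2 = -(-5 + 1)/2 = -1/2*(-4) = 2)
g(n) = 4*n**2 (g(n) = (2*n)*(2*n) = 4*n**2)
P = 28 (P = 4*(5 + 2) = 4*7 = 28)
D(Z) = 39 (D(Z) = 11 + 28 = 39)
D(g(-5)) - 1*12 = 39 - 1*12 = 39 - 12 = 27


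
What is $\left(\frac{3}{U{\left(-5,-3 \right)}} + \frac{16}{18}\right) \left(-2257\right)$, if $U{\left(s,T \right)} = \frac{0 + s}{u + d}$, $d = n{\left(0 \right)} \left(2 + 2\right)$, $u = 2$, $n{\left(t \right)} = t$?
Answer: $\frac{31598}{45} \approx 702.18$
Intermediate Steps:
$d = 0$ ($d = 0 \left(2 + 2\right) = 0 \cdot 4 = 0$)
$U{\left(s,T \right)} = \frac{s}{2}$ ($U{\left(s,T \right)} = \frac{0 + s}{2 + 0} = \frac{s}{2}$)
$\left(\frac{3}{U{\left(-5,-3 \right)}} + \frac{16}{18}\right) \left(-2257\right) = \left(\frac{3}{\frac{1}{2} \left(-5\right)} + \frac{16}{18}\right) \left(-2257\right) = \left(\frac{3}{- \frac{5}{2}} + 16 \cdot \frac{1}{18}\right) \left(-2257\right) = \left(3 \left(- \frac{2}{5}\right) + \frac{8}{9}\right) \left(-2257\right) = \left(- \frac{6}{5} + \frac{8}{9}\right) \left(-2257\right) = \left(- \frac{14}{45}\right) \left(-2257\right) = \frac{31598}{45}$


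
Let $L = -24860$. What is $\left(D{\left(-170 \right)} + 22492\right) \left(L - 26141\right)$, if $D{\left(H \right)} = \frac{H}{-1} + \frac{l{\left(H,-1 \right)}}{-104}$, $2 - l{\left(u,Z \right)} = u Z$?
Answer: $- \frac{15026271627}{13} \approx -1.1559 \cdot 10^{9}$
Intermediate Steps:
$l{\left(u,Z \right)} = 2 - Z u$ ($l{\left(u,Z \right)} = 2 - u Z = 2 - Z u$)
$D{\left(H \right)} = - \frac{1}{52} - \frac{105 H}{104}$ ($D{\left(H \right)} = \frac{H}{-1} + \frac{2 - - H}{-104} = H \left(-1\right) + \left(2 + H\right) \left(- \frac{1}{104}\right) = - H - \left(\frac{1}{52} + \frac{H}{104}\right) = - \frac{1}{52} - \frac{105 H}{104}$)
$\left(D{\left(-170 \right)} + 22492\right) \left(L - 26141\right) = \left(\left(- \frac{1}{52} - - \frac{8925}{52}\right) + 22492\right) \left(-24860 - 26141\right) = \left(\left(- \frac{1}{52} + \frac{8925}{52}\right) + 22492\right) \left(-51001\right) = \left(\frac{2231}{13} + 22492\right) \left(-51001\right) = \frac{294627}{13} \left(-51001\right) = - \frac{15026271627}{13}$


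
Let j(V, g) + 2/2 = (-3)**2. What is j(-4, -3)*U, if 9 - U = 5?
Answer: 32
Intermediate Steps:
j(V, g) = 8 (j(V, g) = -1 + (-3)**2 = -1 + 9 = 8)
U = 4 (U = 9 - 1*5 = 9 - 5 = 4)
j(-4, -3)*U = 8*4 = 32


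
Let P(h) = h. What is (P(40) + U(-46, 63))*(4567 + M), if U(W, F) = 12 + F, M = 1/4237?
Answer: 2225293700/4237 ≈ 5.2521e+5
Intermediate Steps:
M = 1/4237 ≈ 0.00023602
(P(40) + U(-46, 63))*(4567 + M) = (40 + (12 + 63))*(4567 + 1/4237) = (40 + 75)*(19350380/4237) = 115*(19350380/4237) = 2225293700/4237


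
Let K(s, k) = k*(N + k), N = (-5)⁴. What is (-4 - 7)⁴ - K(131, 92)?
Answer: -51323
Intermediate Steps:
N = 625
K(s, k) = k*(625 + k)
(-4 - 7)⁴ - K(131, 92) = (-4 - 7)⁴ - 92*(625 + 92) = (-11)⁴ - 92*717 = 14641 - 1*65964 = 14641 - 65964 = -51323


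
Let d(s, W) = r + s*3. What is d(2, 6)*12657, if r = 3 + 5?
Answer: 177198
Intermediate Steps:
r = 8
d(s, W) = 8 + 3*s (d(s, W) = 8 + s*3 = 8 + 3*s)
d(2, 6)*12657 = (8 + 3*2)*12657 = (8 + 6)*12657 = 14*12657 = 177198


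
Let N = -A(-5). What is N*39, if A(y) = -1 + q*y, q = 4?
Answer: 819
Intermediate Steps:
A(y) = -1 + 4*y
N = 21 (N = -(-1 + 4*(-5)) = -(-1 - 20) = -1*(-21) = 21)
N*39 = 21*39 = 819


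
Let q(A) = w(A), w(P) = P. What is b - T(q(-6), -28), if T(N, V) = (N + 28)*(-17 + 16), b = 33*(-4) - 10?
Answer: -120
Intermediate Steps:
b = -142 (b = -132 - 10 = -142)
q(A) = A
T(N, V) = -28 - N (T(N, V) = (28 + N)*(-1) = -28 - N)
b - T(q(-6), -28) = -142 - (-28 - 1*(-6)) = -142 - (-28 + 6) = -142 - 1*(-22) = -142 + 22 = -120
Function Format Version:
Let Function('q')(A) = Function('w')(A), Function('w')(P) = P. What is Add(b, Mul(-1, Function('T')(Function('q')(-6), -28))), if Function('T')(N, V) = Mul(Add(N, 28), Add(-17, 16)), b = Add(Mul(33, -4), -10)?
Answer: -120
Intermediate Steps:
b = -142 (b = Add(-132, -10) = -142)
Function('q')(A) = A
Function('T')(N, V) = Add(-28, Mul(-1, N)) (Function('T')(N, V) = Mul(Add(28, N), -1) = Add(-28, Mul(-1, N)))
Add(b, Mul(-1, Function('T')(Function('q')(-6), -28))) = Add(-142, Mul(-1, Add(-28, Mul(-1, -6)))) = Add(-142, Mul(-1, Add(-28, 6))) = Add(-142, Mul(-1, -22)) = Add(-142, 22) = -120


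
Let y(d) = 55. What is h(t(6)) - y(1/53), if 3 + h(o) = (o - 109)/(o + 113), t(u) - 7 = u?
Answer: -1234/21 ≈ -58.762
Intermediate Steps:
t(u) = 7 + u
h(o) = -3 + (-109 + o)/(113 + o) (h(o) = -3 + (o - 109)/(o + 113) = -3 + (-109 + o)/(113 + o))
h(t(6)) - y(1/53) = 2*(-224 - (7 + 6))/(113 + (7 + 6)) - 1*55 = 2*(-224 - 1*13)/(113 + 13) - 55 = 2*(-224 - 13)/126 - 55 = 2*(1/126)*(-237) - 55 = -79/21 - 55 = -1234/21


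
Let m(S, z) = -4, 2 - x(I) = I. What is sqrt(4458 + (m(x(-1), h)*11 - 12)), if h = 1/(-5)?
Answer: sqrt(4402) ≈ 66.348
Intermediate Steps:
x(I) = 2 - I
h = -1/5 ≈ -0.20000
sqrt(4458 + (m(x(-1), h)*11 - 12)) = sqrt(4458 + (-4*11 - 12)) = sqrt(4458 + (-44 - 12)) = sqrt(4458 - 56) = sqrt(4402)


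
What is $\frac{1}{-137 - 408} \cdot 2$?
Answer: $- \frac{2}{545} \approx -0.0036697$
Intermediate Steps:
$\frac{1}{-137 - 408} \cdot 2 = \frac{1}{-545} \cdot 2 = \left(- \frac{1}{545}\right) 2 = - \frac{2}{545}$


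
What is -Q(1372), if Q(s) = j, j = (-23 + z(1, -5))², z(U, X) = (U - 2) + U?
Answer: -529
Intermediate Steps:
z(U, X) = -2 + 2*U (z(U, X) = (-2 + U) + U = -2 + 2*U)
j = 529 (j = (-23 + (-2 + 2*1))² = (-23 + (-2 + 2))² = (-23 + 0)² = (-23)² = 529)
Q(s) = 529
-Q(1372) = -1*529 = -529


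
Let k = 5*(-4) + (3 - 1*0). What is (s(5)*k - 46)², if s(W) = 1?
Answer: 3969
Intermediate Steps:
k = -17 (k = -20 + (3 + 0) = -20 + 3 = -17)
(s(5)*k - 46)² = (1*(-17) - 46)² = (-17 - 46)² = (-63)² = 3969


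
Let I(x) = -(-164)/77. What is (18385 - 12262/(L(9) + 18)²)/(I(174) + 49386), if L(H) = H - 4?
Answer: 747932031/2011726694 ≈ 0.37179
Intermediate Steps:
L(H) = -4 + H
I(x) = 164/77 (I(x) = -(-164)/77 = -1*(-164/77) = 164/77)
(18385 - 12262/(L(9) + 18)²)/(I(174) + 49386) = (18385 - 12262/((-4 + 9) + 18)²)/(164/77 + 49386) = (18385 - 12262/(5 + 18)²)/(3802886/77) = (18385 - 12262/(23²))*(77/3802886) = (18385 - 12262/529)*(77/3802886) = (9713403/529)*(77/3802886) = 747932031/2011726694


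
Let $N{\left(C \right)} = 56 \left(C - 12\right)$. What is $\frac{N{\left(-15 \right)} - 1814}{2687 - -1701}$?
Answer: $- \frac{1663}{2194} \approx -0.75798$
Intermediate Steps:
$N{\left(C \right)} = -672 + 56 C$ ($N{\left(C \right)} = 56 \left(-12 + C\right) = -672 + 56 C$)
$\frac{N{\left(-15 \right)} - 1814}{2687 - -1701} = \frac{\left(-672 + 56 \left(-15\right)\right) - 1814}{2687 - -1701} = \frac{\left(-672 - 840\right) - 1814}{2687 + 1701} = \frac{-1512 - 1814}{4388} = \left(-3326\right) \frac{1}{4388} = - \frac{1663}{2194}$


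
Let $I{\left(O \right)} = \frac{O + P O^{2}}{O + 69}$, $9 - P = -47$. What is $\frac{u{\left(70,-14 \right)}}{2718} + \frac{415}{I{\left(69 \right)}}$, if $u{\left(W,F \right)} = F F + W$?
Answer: $\frac{328403}{1050507} \approx 0.31261$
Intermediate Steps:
$P = 56$ ($P = 9 - -47 = 9 + 47 = 56$)
$u{\left(W,F \right)} = W + F^{2}$ ($u{\left(W,F \right)} = F^{2} + W = W + F^{2}$)
$I{\left(O \right)} = \frac{O + 56 O^{2}}{69 + O}$ ($I{\left(O \right)} = \frac{O + 56 O^{2}}{O + 69} = \frac{O + 56 O^{2}}{69 + O}$)
$\frac{u{\left(70,-14 \right)}}{2718} + \frac{415}{I{\left(69 \right)}} = \frac{70 + \left(-14\right)^{2}}{2718} + \frac{415}{69 \frac{1}{69 + 69} \left(1 + 56 \cdot 69\right)} = \left(70 + 196\right) \frac{1}{2718} + \frac{415}{69 \cdot \frac{1}{138} \left(1 + 3864\right)} = 266 \cdot \frac{1}{2718} + \frac{415}{69 \cdot \frac{1}{138} \cdot 3865} = \frac{133}{1359} + \frac{415}{\frac{3865}{2}} = \frac{133}{1359} + 415 \cdot \frac{2}{3865} = \frac{133}{1359} + \frac{166}{773} = \frac{328403}{1050507}$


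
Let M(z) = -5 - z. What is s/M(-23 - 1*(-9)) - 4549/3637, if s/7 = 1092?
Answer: 9253429/10911 ≈ 848.08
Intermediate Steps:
s = 7644 (s = 7*1092 = 7644)
s/M(-23 - 1*(-9)) - 4549/3637 = 7644/(-5 - (-23 - 1*(-9))) - 4549/3637 = 7644/(-5 - (-23 + 9)) - 4549*1/3637 = 7644/(-5 - 1*(-14)) - 4549/3637 = 7644/(-5 + 14) - 4549/3637 = 7644/9 - 4549/3637 = 7644*(1/9) - 4549/3637 = 2548/3 - 4549/3637 = 9253429/10911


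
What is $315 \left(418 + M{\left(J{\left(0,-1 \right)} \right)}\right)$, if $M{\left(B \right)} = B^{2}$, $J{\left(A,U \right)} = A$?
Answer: $131670$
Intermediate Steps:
$315 \left(418 + M{\left(J{\left(0,-1 \right)} \right)}\right) = 315 \left(418 + 0^{2}\right) = 315 \left(418 + 0\right) = 315 \cdot 418 = 131670$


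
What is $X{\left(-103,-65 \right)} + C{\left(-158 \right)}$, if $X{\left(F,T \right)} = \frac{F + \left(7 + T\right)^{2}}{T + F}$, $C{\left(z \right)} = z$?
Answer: $- \frac{9935}{56} \approx -177.41$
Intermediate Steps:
$X{\left(F,T \right)} = \frac{F + \left(7 + T\right)^{2}}{F + T}$
$X{\left(-103,-65 \right)} + C{\left(-158 \right)} = \frac{-103 + \left(7 - 65\right)^{2}}{-103 - 65} - 158 = \frac{-103 + \left(-58\right)^{2}}{-168} - 158 = - \frac{-103 + 3364}{168} - 158 = \left(- \frac{1}{168}\right) 3261 - 158 = - \frac{1087}{56} - 158 = - \frac{9935}{56}$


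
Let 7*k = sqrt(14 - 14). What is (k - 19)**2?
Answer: 361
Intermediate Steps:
k = 0 (k = sqrt(14 - 14)/7 = sqrt(0)/7 = (1/7)*0 = 0)
(k - 19)**2 = (0 - 19)**2 = (-19)**2 = 361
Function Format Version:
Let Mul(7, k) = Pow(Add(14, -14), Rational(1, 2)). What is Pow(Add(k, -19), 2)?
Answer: 361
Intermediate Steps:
k = 0 (k = Mul(Rational(1, 7), Pow(Add(14, -14), Rational(1, 2))) = Mul(Rational(1, 7), Pow(0, Rational(1, 2))) = Mul(Rational(1, 7), 0) = 0)
Pow(Add(k, -19), 2) = Pow(Add(0, -19), 2) = Pow(-19, 2) = 361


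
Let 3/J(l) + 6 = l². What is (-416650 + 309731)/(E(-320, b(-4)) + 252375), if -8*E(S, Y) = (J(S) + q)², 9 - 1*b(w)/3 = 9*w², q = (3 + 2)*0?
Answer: -8967964761775072/21168268565483991 ≈ -0.42365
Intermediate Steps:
J(l) = 3/(-6 + l²)
q = 0 (q = 5*0 = 0)
b(w) = 27 - 27*w²
E(S, Y) = -9/(8*(-6 + S²)²) (E(S, Y) = -(3/(-6 + S²) + 0)²/8 = -9/(-6 + S²)²/8 = -9/(8*(-6 + S²)²))
(-416650 + 309731)/(E(-320, b(-4)) + 252375) = (-416650 + 309731)/(-9/(8*(-6 + (-320)²)²) + 252375) = -106919/(-9/(8*(-6 + 102400)²) + 252375) = -106919/(-9/8/102394² + 252375) = -106919/(-9/8*1/10484531236 + 252375) = -106919/(-9/83876249888 + 252375) = -106919/21168268565483991/83876249888 = -106919*83876249888/21168268565483991 = -8967964761775072/21168268565483991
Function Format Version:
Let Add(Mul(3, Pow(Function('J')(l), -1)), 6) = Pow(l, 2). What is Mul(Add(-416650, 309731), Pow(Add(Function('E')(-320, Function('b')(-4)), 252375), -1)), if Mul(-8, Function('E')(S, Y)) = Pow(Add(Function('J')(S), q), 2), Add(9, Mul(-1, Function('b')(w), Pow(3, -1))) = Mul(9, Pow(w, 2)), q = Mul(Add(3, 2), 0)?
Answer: Rational(-8967964761775072, 21168268565483991) ≈ -0.42365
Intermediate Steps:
Function('J')(l) = Mul(3, Pow(Add(-6, Pow(l, 2)), -1))
q = 0 (q = Mul(5, 0) = 0)
Function('b')(w) = Add(27, Mul(-27, Pow(w, 2))) (Function('b')(w) = Add(27, Mul(-3, Mul(9, Pow(w, 2)))) = Add(27, Mul(-27, Pow(w, 2))))
Function('E')(S, Y) = Mul(Rational(-9, 8), Pow(Add(-6, Pow(S, 2)), -2)) (Function('E')(S, Y) = Mul(Rational(-1, 8), Pow(Add(Mul(3, Pow(Add(-6, Pow(S, 2)), -1)), 0), 2)) = Mul(Rational(-1, 8), Pow(Mul(3, Pow(Add(-6, Pow(S, 2)), -1)), 2)) = Mul(Rational(-1, 8), Mul(9, Pow(Add(-6, Pow(S, 2)), -2))) = Mul(Rational(-9, 8), Pow(Add(-6, Pow(S, 2)), -2)))
Mul(Add(-416650, 309731), Pow(Add(Function('E')(-320, Function('b')(-4)), 252375), -1)) = Mul(Add(-416650, 309731), Pow(Add(Mul(Rational(-9, 8), Pow(Add(-6, Pow(-320, 2)), -2)), 252375), -1)) = Mul(-106919, Pow(Add(Mul(Rational(-9, 8), Pow(Add(-6, 102400), -2)), 252375), -1)) = Mul(-106919, Pow(Add(Mul(Rational(-9, 8), Pow(102394, -2)), 252375), -1)) = Mul(-106919, Pow(Add(Mul(Rational(-9, 8), Rational(1, 10484531236)), 252375), -1)) = Mul(-106919, Pow(Add(Rational(-9, 83876249888), 252375), -1)) = Mul(-106919, Pow(Rational(21168268565483991, 83876249888), -1)) = Mul(-106919, Rational(83876249888, 21168268565483991)) = Rational(-8967964761775072, 21168268565483991)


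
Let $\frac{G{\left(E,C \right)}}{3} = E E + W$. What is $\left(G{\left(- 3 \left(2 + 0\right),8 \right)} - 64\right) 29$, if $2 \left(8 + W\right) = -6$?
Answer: $319$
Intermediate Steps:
$W = -11$ ($W = -8 + \frac{1}{2} \left(-6\right) = -8 - 3 = -11$)
$G{\left(E,C \right)} = -33 + 3 E^{2}$ ($G{\left(E,C \right)} = 3 \left(E E - 11\right) = 3 \left(E^{2} - 11\right) = 3 \left(-11 + E^{2}\right) = -33 + 3 E^{2}$)
$\left(G{\left(- 3 \left(2 + 0\right),8 \right)} - 64\right) 29 = \left(\left(-33 + 3 \left(- 3 \left(2 + 0\right)\right)^{2}\right) - 64\right) 29 = \left(\left(-33 + 3 \left(\left(-3\right) 2\right)^{2}\right) - 64\right) 29 = \left(\left(-33 + 3 \left(-6\right)^{2}\right) - 64\right) 29 = \left(\left(-33 + 3 \cdot 36\right) - 64\right) 29 = \left(\left(-33 + 108\right) - 64\right) 29 = \left(75 - 64\right) 29 = 11 \cdot 29 = 319$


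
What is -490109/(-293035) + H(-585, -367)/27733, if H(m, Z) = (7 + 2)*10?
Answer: 13618566047/8126739655 ≈ 1.6758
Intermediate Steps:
H(m, Z) = 90 (H(m, Z) = 9*10 = 90)
-490109/(-293035) + H(-585, -367)/27733 = -490109/(-293035) + 90/27733 = -490109*(-1/293035) + 90*(1/27733) = 490109/293035 + 90/27733 = 13618566047/8126739655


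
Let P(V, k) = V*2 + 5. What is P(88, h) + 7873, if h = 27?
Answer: 8054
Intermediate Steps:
P(V, k) = 5 + 2*V (P(V, k) = 2*V + 5 = 5 + 2*V)
P(88, h) + 7873 = (5 + 2*88) + 7873 = (5 + 176) + 7873 = 181 + 7873 = 8054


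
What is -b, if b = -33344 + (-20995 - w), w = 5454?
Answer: 59793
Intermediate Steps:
b = -59793 (b = -33344 + (-20995 - 1*5454) = -33344 + (-20995 - 5454) = -33344 - 26449 = -59793)
-b = -1*(-59793) = 59793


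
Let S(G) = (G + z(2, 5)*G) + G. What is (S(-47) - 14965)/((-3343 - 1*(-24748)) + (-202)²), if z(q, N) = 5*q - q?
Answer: -2205/8887 ≈ -0.24812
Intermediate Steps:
z(q, N) = 4*q
S(G) = 10*G (S(G) = (G + (4*2)*G) + G = (G + 8*G) + G = 9*G + G = 10*G)
(S(-47) - 14965)/((-3343 - 1*(-24748)) + (-202)²) = (10*(-47) - 14965)/((-3343 - 1*(-24748)) + (-202)²) = (-470 - 14965)/((-3343 + 24748) + 40804) = -15435/(21405 + 40804) = -15435/62209 = -15435*1/62209 = -2205/8887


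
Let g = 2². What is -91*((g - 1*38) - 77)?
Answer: 10101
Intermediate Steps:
g = 4
-91*((g - 1*38) - 77) = -91*((4 - 1*38) - 77) = -91*((4 - 38) - 77) = -91*(-34 - 77) = -91*(-111) = 10101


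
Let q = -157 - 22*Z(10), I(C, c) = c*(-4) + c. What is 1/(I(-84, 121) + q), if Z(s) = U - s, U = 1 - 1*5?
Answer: -1/212 ≈ -0.0047170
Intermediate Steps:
U = -4 (U = 1 - 5 = -4)
Z(s) = -4 - s
I(C, c) = -3*c (I(C, c) = -4*c + c = -3*c)
q = 151 (q = -157 - 22*(-4 - 1*10) = -157 - 22*(-4 - 10) = -157 - 22*(-14) = -157 + 308 = 151)
1/(I(-84, 121) + q) = 1/(-3*121 + 151) = 1/(-363 + 151) = 1/(-212) = -1/212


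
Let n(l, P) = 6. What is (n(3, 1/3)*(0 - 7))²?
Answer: 1764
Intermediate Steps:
(n(3, 1/3)*(0 - 7))² = (6*(0 - 7))² = (6*(-7))² = (-42)² = 1764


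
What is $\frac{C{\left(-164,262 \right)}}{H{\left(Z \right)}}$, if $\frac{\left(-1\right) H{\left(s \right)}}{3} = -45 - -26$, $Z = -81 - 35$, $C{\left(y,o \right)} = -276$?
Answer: $- \frac{92}{19} \approx -4.8421$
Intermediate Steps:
$Z = -116$
$H{\left(s \right)} = 57$ ($H{\left(s \right)} = - 3 \left(-45 - -26\right) = - 3 \left(-45 + 26\right) = \left(-3\right) \left(-19\right) = 57$)
$\frac{C{\left(-164,262 \right)}}{H{\left(Z \right)}} = - \frac{276}{57} = \left(-276\right) \frac{1}{57} = - \frac{92}{19}$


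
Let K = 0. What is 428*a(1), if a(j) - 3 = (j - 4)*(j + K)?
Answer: 0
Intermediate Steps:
a(j) = 3 + j*(-4 + j) (a(j) = 3 + (j - 4)*(j + 0) = 3 + (-4 + j)*j = 3 + j*(-4 + j))
428*a(1) = 428*(3 + 1**2 - 4*1) = 428*(3 + 1 - 4) = 428*0 = 0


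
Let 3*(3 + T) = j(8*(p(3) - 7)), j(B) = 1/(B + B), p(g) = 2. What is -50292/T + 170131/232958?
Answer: 2811944361091/167962718 ≈ 16741.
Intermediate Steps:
j(B) = 1/(2*B)
T = -721/240 (T = -3 + (1/(2*((8*(2 - 7)))))/3 = -3 + (1/(2*((8*(-5)))))/3 = -3 + ((1/2)/(-40))/3 = -3 + ((1/2)*(-1/40))/3 = -3 + (1/3)*(-1/80) = -3 - 1/240 = -721/240 ≈ -3.0042)
-50292/T + 170131/232958 = -50292/(-721/240) + 170131/232958 = -50292*(-240/721) + 170131*(1/232958) = 12070080/721 + 170131/232958 = 2811944361091/167962718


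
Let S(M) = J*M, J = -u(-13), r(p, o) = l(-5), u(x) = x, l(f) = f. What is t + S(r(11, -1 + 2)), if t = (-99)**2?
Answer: 9736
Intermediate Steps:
r(p, o) = -5
J = 13 (J = -1*(-13) = 13)
S(M) = 13*M
t = 9801
t + S(r(11, -1 + 2)) = 9801 + 13*(-5) = 9801 - 65 = 9736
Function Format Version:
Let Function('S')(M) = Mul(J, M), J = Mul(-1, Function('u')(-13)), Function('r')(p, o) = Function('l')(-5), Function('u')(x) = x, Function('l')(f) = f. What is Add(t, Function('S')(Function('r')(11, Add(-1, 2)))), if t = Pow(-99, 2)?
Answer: 9736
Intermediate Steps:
Function('r')(p, o) = -5
J = 13 (J = Mul(-1, -13) = 13)
Function('S')(M) = Mul(13, M)
t = 9801
Add(t, Function('S')(Function('r')(11, Add(-1, 2)))) = Add(9801, Mul(13, -5)) = Add(9801, -65) = 9736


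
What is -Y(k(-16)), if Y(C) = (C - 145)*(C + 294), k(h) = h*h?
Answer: -61050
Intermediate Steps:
k(h) = h**2
Y(C) = (-145 + C)*(294 + C)
-Y(k(-16)) = -(-42630 + ((-16)**2)**2 + 149*(-16)**2) = -(-42630 + 256**2 + 149*256) = -(-42630 + 65536 + 38144) = -1*61050 = -61050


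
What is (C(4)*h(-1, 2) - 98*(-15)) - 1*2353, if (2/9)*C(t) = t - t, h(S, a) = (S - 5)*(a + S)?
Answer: -883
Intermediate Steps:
h(S, a) = (-5 + S)*(S + a)
C(t) = 0 (C(t) = 9*(t - t)/2 = (9/2)*0 = 0)
(C(4)*h(-1, 2) - 98*(-15)) - 1*2353 = (0*((-1)² - 5*(-1) - 5*2 - 1*2) - 98*(-15)) - 1*2353 = (0*(1 + 5 - 10 - 2) + 1470) - 2353 = (0*(-6) + 1470) - 2353 = (0 + 1470) - 2353 = 1470 - 2353 = -883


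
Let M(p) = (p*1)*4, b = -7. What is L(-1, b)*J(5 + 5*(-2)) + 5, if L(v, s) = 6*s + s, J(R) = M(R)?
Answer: 985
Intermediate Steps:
M(p) = 4*p (M(p) = p*4 = 4*p)
J(R) = 4*R
L(v, s) = 7*s
L(-1, b)*J(5 + 5*(-2)) + 5 = (7*(-7))*(4*(5 + 5*(-2))) + 5 = -196*(5 - 10) + 5 = -196*(-5) + 5 = -49*(-20) + 5 = 980 + 5 = 985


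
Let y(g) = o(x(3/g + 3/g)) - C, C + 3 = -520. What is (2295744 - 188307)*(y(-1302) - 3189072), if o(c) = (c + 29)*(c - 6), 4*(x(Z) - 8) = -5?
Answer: -107513754132135/16 ≈ -6.7196e+12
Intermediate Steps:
C = -523 (C = -3 - 520 = -523)
x(Z) = 27/4 (x(Z) = 8 + (¼)*(-5) = 8 - 5/4 = 27/4)
o(c) = (-6 + c)*(29 + c) (o(c) = (29 + c)*(-6 + c) = (-6 + c)*(29 + c))
y(g) = 8797/16 (y(g) = (-174 + (27/4)² + 23*(27/4)) - 1*(-523) = (-174 + 729/16 + 621/4) + 523 = 429/16 + 523 = 8797/16)
(2295744 - 188307)*(y(-1302) - 3189072) = (2295744 - 188307)*(8797/16 - 3189072) = 2107437*(-51016355/16) = -107513754132135/16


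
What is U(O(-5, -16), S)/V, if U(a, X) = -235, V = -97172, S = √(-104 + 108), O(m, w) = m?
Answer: 235/97172 ≈ 0.0024184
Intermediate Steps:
S = 2 (S = √4 = 2)
U(O(-5, -16), S)/V = -235/(-97172) = -235*(-1/97172) = 235/97172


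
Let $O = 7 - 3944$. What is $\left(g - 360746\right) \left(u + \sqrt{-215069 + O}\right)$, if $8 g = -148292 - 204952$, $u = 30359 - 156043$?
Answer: $50889640126 - \frac{55876407 i \sqrt{46}}{2} \approx 5.089 \cdot 10^{10} - 1.8949 \cdot 10^{8} i$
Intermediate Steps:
$u = -125684$ ($u = 30359 - 156043 = -125684$)
$g = - \frac{88311}{2}$ ($g = \frac{-148292 - 204952}{8} = \frac{1}{8} \left(-353244\right) = - \frac{88311}{2} \approx -44156.0$)
$O = -3937$ ($O = 7 - 3944 = -3937$)
$\left(g - 360746\right) \left(u + \sqrt{-215069 + O}\right) = \left(- \frac{88311}{2} - 360746\right) \left(-125684 + \sqrt{-215069 - 3937}\right) = - \frac{809803 \left(-125684 + \sqrt{-219006}\right)}{2} = - \frac{809803 \left(-125684 + 69 i \sqrt{46}\right)}{2} = 50889640126 - \frac{55876407 i \sqrt{46}}{2}$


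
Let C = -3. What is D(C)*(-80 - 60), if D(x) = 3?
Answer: -420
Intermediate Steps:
D(C)*(-80 - 60) = 3*(-80 - 60) = 3*(-140) = -420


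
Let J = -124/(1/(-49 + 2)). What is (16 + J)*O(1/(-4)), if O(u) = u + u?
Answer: -2922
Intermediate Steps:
O(u) = 2*u
J = 5828 (J = -124/(1/(-47)) = -124/(-1/47) = -124*(-47) = 5828)
(16 + J)*O(1/(-4)) = (16 + 5828)*(2/(-4)) = 5844*(2*(-¼)) = 5844*(-½) = -2922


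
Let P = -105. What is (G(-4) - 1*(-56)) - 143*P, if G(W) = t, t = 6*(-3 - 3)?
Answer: 15035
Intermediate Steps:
t = -36 (t = 6*(-6) = -36)
G(W) = -36
(G(-4) - 1*(-56)) - 143*P = (-36 - 1*(-56)) - 143*(-105) = (-36 + 56) + 15015 = 20 + 15015 = 15035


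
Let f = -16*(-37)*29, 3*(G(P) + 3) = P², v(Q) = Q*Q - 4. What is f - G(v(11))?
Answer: 12608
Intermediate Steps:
v(Q) = -4 + Q² (v(Q) = Q² - 4 = -4 + Q²)
G(P) = -3 + P²/3
f = 17168 (f = 592*29 = 17168)
f - G(v(11)) = 17168 - (-3 + (-4 + 11²)²/3) = 17168 - (-3 + (-4 + 121)²/3) = 17168 - (-3 + (⅓)*117²) = 17168 - (-3 + (⅓)*13689) = 17168 - (-3 + 4563) = 17168 - 1*4560 = 17168 - 4560 = 12608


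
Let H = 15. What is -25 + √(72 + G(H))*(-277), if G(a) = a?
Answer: -25 - 277*√87 ≈ -2608.7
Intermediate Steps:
-25 + √(72 + G(H))*(-277) = -25 + √(72 + 15)*(-277) = -25 + √87*(-277) = -25 - 277*√87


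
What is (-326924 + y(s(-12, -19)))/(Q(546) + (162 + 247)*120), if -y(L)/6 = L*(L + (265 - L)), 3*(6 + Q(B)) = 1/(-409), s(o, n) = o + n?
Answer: -6952182/1228853 ≈ -5.6575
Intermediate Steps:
s(o, n) = n + o
Q(B) = -7363/1227 (Q(B) = -6 + (1/3)/(-409) = -6 + (1/3)*(-1/409) = -6 - 1/1227 = -7363/1227)
y(L) = -1590*L (y(L) = -6*L*(L + (265 - L)) = -6*L*265 = -1590*L)
(-326924 + y(s(-12, -19)))/(Q(546) + (162 + 247)*120) = (-326924 - 1590*(-19 - 12))/(-7363/1227 + (162 + 247)*120) = (-326924 - 1590*(-31))/(-7363/1227 + 409*120) = (-326924 + 49290)/(-7363/1227 + 49080) = -277634/60213797/1227 = -277634*1227/60213797 = -6952182/1228853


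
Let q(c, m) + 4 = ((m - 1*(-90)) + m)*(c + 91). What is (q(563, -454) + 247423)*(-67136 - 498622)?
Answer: 162685410174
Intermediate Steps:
q(c, m) = -4 + (90 + 2*m)*(91 + c) (q(c, m) = -4 + ((m - 1*(-90)) + m)*(c + 91) = -4 + ((m + 90) + m)*(91 + c) = -4 + ((90 + m) + m)*(91 + c) = -4 + (90 + 2*m)*(91 + c))
(q(563, -454) + 247423)*(-67136 - 498622) = ((8186 + 90*563 + 182*(-454) + 2*563*(-454)) + 247423)*(-67136 - 498622) = ((8186 + 50670 - 82628 - 511204) + 247423)*(-565758) = (-534976 + 247423)*(-565758) = -287553*(-565758) = 162685410174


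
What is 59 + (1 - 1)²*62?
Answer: 59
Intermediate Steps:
59 + (1 - 1)²*62 = 59 + 0²*62 = 59 + 0*62 = 59 + 0 = 59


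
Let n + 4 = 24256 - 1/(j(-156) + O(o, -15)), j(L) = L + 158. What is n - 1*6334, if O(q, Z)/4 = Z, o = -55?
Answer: 1039245/58 ≈ 17918.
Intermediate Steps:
O(q, Z) = 4*Z
j(L) = 158 + L
n = 1406617/58 (n = -4 + (24256 - 1/((158 - 156) + 4*(-15))) = -4 + (24256 - 1/(2 - 60)) = -4 + (24256 - 1/(-58)) = -4 + (24256 - 1*(-1/58)) = -4 + (24256 + 1/58) = -4 + 1406849/58 = 1406617/58 ≈ 24252.)
n - 1*6334 = 1406617/58 - 1*6334 = 1406617/58 - 6334 = 1039245/58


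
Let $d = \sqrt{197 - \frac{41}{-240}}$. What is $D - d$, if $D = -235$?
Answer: $-235 - \frac{\sqrt{709815}}{60} \approx -249.04$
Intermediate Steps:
$d = \frac{\sqrt{709815}}{60}$ ($d = \sqrt{197 - - \frac{41}{240}} = \sqrt{197 + \frac{41}{240}} = \sqrt{\frac{47321}{240}} = \frac{\sqrt{709815}}{60} \approx 14.042$)
$D - d = -235 - \frac{\sqrt{709815}}{60}$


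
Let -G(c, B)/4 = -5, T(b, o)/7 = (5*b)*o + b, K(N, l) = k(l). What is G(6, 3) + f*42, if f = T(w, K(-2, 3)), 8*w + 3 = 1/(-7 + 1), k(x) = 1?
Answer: -2713/4 ≈ -678.25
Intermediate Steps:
K(N, l) = 1
w = -19/48 (w = -3/8 + 1/(8*(-7 + 1)) = -3/8 + (⅛)/(-6) = -3/8 + (⅛)*(-⅙) = -3/8 - 1/48 = -19/48 ≈ -0.39583)
T(b, o) = 7*b + 35*b*o (T(b, o) = 7*((5*b)*o + b) = 7*(5*b*o + b) = 7*(b + 5*b*o) = 7*b + 35*b*o)
G(c, B) = 20 (G(c, B) = -4*(-5) = 20)
f = -133/8 (f = 7*(-19/48)*(1 + 5*1) = 7*(-19/48)*(1 + 5) = 7*(-19/48)*6 = -133/8 ≈ -16.625)
G(6, 3) + f*42 = 20 - 133/8*42 = 20 - 2793/4 = -2713/4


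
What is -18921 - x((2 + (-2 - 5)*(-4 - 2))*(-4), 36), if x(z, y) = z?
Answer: -18745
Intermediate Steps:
-18921 - x((2 + (-2 - 5)*(-4 - 2))*(-4), 36) = -18921 - (2 + (-2 - 5)*(-4 - 2))*(-4) = -18921 - (2 - 7*(-6))*(-4) = -18921 - (2 + 42)*(-4) = -18921 - 44*(-4) = -18921 - 1*(-176) = -18921 + 176 = -18745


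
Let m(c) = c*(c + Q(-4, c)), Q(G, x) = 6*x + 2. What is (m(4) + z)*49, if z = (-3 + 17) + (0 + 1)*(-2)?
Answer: 6468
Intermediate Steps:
Q(G, x) = 2 + 6*x
z = 12 (z = 14 + 1*(-2) = 14 - 2 = 12)
m(c) = c*(2 + 7*c) (m(c) = c*(c + (2 + 6*c)) = c*(2 + 7*c))
(m(4) + z)*49 = (4*(2 + 7*4) + 12)*49 = (4*(2 + 28) + 12)*49 = (4*30 + 12)*49 = (120 + 12)*49 = 132*49 = 6468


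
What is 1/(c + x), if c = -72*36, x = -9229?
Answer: -1/11821 ≈ -8.4595e-5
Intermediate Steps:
c = -2592
1/(c + x) = 1/(-2592 - 9229) = 1/(-11821) = -1/11821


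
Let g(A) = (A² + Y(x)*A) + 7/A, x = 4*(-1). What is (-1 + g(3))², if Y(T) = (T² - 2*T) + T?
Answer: 44521/9 ≈ 4946.8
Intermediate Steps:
x = -4
Y(T) = T² - T
g(A) = A² + 7/A + 20*A (g(A) = (A² + (-4*(-1 - 4))*A) + 7/A = (A² + (-4*(-5))*A) + 7/A = (A² + 20*A) + 7/A = A² + 7/A + 20*A)
(-1 + g(3))² = (-1 + (7 + 3²*(20 + 3))/3)² = (-1 + (7 + 9*23)/3)² = (-1 + (7 + 207)/3)² = (-1 + (⅓)*214)² = (-1 + 214/3)² = (211/3)² = 44521/9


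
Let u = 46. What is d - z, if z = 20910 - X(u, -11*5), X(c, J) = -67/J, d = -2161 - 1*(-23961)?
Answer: 49017/55 ≈ 891.22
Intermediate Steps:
d = 21800 (d = -2161 + 23961 = 21800)
z = 1149983/55 (z = 20910 - (-67)/((-11*5)) = 20910 - (-67)/(-55) = 20910 - (-67)*(-1)/55 = 20910 - 1*67/55 = 20910 - 67/55 = 1149983/55 ≈ 20909.)
d - z = 21800 - 1*1149983/55 = 21800 - 1149983/55 = 49017/55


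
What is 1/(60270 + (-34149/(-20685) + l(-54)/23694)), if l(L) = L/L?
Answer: 163370130/9846587450797 ≈ 1.6592e-5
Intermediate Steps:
l(L) = 1
1/(60270 + (-34149/(-20685) + l(-54)/23694)) = 1/(60270 + (-34149/(-20685) + 1/23694)) = 1/(60270 + (-34149*(-1/20685) + 1*(1/23694))) = 1/(60270 + (11383/6895 + 1/23694)) = 1/(60270 + 269715697/163370130) = 1/(9846587450797/163370130) = 163370130/9846587450797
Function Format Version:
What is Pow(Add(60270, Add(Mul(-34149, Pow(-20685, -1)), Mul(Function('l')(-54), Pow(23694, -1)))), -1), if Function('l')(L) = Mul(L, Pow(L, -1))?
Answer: Rational(163370130, 9846587450797) ≈ 1.6592e-5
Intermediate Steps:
Function('l')(L) = 1
Pow(Add(60270, Add(Mul(-34149, Pow(-20685, -1)), Mul(Function('l')(-54), Pow(23694, -1)))), -1) = Pow(Add(60270, Add(Mul(-34149, Pow(-20685, -1)), Mul(1, Pow(23694, -1)))), -1) = Pow(Add(60270, Add(Mul(-34149, Rational(-1, 20685)), Mul(1, Rational(1, 23694)))), -1) = Pow(Add(60270, Add(Rational(11383, 6895), Rational(1, 23694))), -1) = Pow(Add(60270, Rational(269715697, 163370130)), -1) = Pow(Rational(9846587450797, 163370130), -1) = Rational(163370130, 9846587450797)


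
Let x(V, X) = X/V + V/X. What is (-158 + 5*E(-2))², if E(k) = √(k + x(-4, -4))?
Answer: 24964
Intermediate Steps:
x(V, X) = V/X + X/V
E(k) = √(2 + k) (E(k) = √(k + (-4/(-4) - 4/(-4))) = √(k + (-4*(-¼) - 4*(-¼))) = √(k + (1 + 1)) = √(k + 2) = √(2 + k))
(-158 + 5*E(-2))² = (-158 + 5*√(2 - 2))² = (-158 + 5*√0)² = (-158 + 5*0)² = (-158 + 0)² = (-158)² = 24964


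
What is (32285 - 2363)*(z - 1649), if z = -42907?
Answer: -1333204632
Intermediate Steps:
(32285 - 2363)*(z - 1649) = (32285 - 2363)*(-42907 - 1649) = 29922*(-44556) = -1333204632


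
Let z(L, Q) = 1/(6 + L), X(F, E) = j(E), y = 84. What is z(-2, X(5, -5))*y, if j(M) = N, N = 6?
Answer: 21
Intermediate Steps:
j(M) = 6
X(F, E) = 6
z(-2, X(5, -5))*y = 84/(6 - 2) = 84/4 = (1/4)*84 = 21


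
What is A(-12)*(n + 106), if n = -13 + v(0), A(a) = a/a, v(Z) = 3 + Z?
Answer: 96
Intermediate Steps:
A(a) = 1
n = -10 (n = -13 + (3 + 0) = -13 + 3 = -10)
A(-12)*(n + 106) = 1*(-10 + 106) = 1*96 = 96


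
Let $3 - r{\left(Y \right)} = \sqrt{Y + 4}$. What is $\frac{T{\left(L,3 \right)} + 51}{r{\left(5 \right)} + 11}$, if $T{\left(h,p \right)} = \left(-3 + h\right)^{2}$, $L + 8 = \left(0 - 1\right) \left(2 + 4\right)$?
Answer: $\frac{340}{11} \approx 30.909$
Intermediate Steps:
$L = -14$ ($L = -8 + \left(0 - 1\right) \left(2 + 4\right) = -8 - 6 = -14$)
$r{\left(Y \right)} = 3 - \sqrt{4 + Y}$ ($r{\left(Y \right)} = 3 - \sqrt{Y + 4} = 3 - \sqrt{4 + Y}$)
$\frac{T{\left(L,3 \right)} + 51}{r{\left(5 \right)} + 11} = \frac{\left(-3 - 14\right)^{2} + 51}{\left(3 - \sqrt{4 + 5}\right) + 11} = \frac{\left(-17\right)^{2} + 51}{\left(3 - \sqrt{9}\right) + 11} = \frac{289 + 51}{\left(3 - 3\right) + 11} = \frac{1}{\left(3 - 3\right) + 11} \cdot 340 = \frac{1}{0 + 11} \cdot 340 = \frac{1}{11} \cdot 340 = \frac{340}{11}$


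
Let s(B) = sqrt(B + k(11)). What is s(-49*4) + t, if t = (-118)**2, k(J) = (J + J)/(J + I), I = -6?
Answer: 13924 + I*sqrt(4790)/5 ≈ 13924.0 + 13.842*I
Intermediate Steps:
k(J) = 2*J/(-6 + J) (k(J) = (J + J)/(J - 6) = (2*J)/(-6 + J) = 2*J/(-6 + J))
s(B) = sqrt(22/5 + B) (s(B) = sqrt(B + 2*11/(-6 + 11)) = sqrt(B + 2*11/5) = sqrt(B + 2*11*(1/5)) = sqrt(B + 22/5) = sqrt(22/5 + B))
t = 13924
s(-49*4) + t = sqrt(110 + 25*(-49*4))/5 + 13924 = sqrt(110 + 25*(-196))/5 + 13924 = sqrt(110 - 4900)/5 + 13924 = sqrt(-4790)/5 + 13924 = (I*sqrt(4790))/5 + 13924 = I*sqrt(4790)/5 + 13924 = 13924 + I*sqrt(4790)/5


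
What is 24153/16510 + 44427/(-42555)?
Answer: 19622743/46838870 ≈ 0.41894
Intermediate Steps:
24153/16510 + 44427/(-42555) = 24153*(1/16510) + 44427*(-1/42555) = 24153/16510 - 14809/14185 = 19622743/46838870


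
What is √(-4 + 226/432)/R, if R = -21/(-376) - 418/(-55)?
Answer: 470*I*√4506/129537 ≈ 0.24356*I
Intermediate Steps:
R = 14393/1880 (R = -21*(-1/376) - 418*(-1/55) = 21/376 + 38/5 = 14393/1880 ≈ 7.6559)
√(-4 + 226/432)/R = √(-4 + 226/432)/(14393/1880) = √(-4 + 226*(1/432))*(1880/14393) = √(-4 + 113/216)*(1880/14393) = √(-751/216)*(1880/14393) = (I*√4506/36)*(1880/14393) = 470*I*√4506/129537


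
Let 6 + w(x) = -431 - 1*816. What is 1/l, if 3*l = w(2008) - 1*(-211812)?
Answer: 3/210559 ≈ 1.4248e-5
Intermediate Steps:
w(x) = -1253 (w(x) = -6 + (-431 - 1*816) = -6 + (-431 - 816) = -6 - 1247 = -1253)
l = 210559/3 (l = (-1253 - 1*(-211812))/3 = (-1253 + 211812)/3 = (⅓)*210559 = 210559/3 ≈ 70186.)
1/l = 1/(210559/3) = 3/210559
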